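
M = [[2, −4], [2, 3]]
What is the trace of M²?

−3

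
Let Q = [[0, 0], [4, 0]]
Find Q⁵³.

Q is strictly triangular, hence nilpotent: Q² = 0, so Q⁵³ = 0.

[[0, 0], [0, 0]]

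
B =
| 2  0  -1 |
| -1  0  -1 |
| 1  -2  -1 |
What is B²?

[[3, 2, -1], [-3, 2, 2], [3, 2, 2]]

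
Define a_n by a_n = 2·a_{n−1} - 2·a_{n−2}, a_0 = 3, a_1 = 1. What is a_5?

-4

With companion matrix C = [[2, -2], [1, 0]], [a_n, a_{n−1}]ᵀ = C·[a_{n−1}, a_{n−2}]ᵀ, so [a_5, a_4]ᵀ = C⁴·[a_1, a_0]ᵀ.
C⁴ = [[-4, 0], [0, -4]], giving [a_5, a_4]ᵀ = [[-4], [-12]].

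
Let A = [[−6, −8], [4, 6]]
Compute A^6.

[[64, 0], [0, 64]]

tr A = 0 and det A = −4, so the characteristic polynomial is λ² − (0)λ + (−4) with roots 2 and −2.
Eigenvectors give P = [[−1, 2], [1, −1]] with P⁻¹ = [[1, 2], [1, 1]], and A = P·diag(2, −2)·P⁻¹.
Then A^6 = P·diag(64, 64)·P⁻¹ = [[−64, 128], [64, −64]] · [[1, 2], [1, 1]] = [[64, 0], [0, 64]].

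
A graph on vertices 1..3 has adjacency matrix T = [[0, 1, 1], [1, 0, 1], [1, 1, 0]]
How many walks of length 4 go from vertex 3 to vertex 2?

The number of length-4 walks from vertex 3 to vertex 2 is entry (3,2) of T⁴, where T is the adjacency matrix.
T² = [[2, 1, 1], [1, 2, 1], [1, 1, 2]]
T³ = [[2, 3, 3], [3, 2, 3], [3, 3, 2]]
T⁴ = [[6, 5, 5], [5, 6, 5], [5, 5, 6]]

5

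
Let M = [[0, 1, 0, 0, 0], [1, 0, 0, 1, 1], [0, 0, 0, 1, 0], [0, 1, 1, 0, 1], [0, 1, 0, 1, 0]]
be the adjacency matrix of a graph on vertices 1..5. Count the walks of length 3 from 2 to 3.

The number of length-3 walks from vertex 2 to vertex 3 is entry (2,3) of M³, where M is the adjacency matrix.
M² = [[1, 0, 0, 1, 1], [0, 3, 1, 1, 1], [0, 1, 1, 0, 1], [1, 1, 0, 3, 1], [1, 1, 1, 1, 2]]
M³ = [[0, 3, 1, 1, 1], [3, 2, 1, 5, 4], [1, 1, 0, 3, 1], [1, 5, 3, 2, 4], [1, 4, 1, 4, 2]]

1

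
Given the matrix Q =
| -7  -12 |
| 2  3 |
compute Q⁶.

tr Q = -4 and det Q = 3, so the characteristic polynomial is λ² − (-4)λ + (3) with roots -1 and -3.
Eigenvectors give P = [[-2, 3], [1, -1]] with P⁻¹ = [[1, 3], [1, 2]], and Q = P·diag(-1, -3)·P⁻¹.
Then Q⁶ = P·diag(1, 729)·P⁻¹ = [[-2, 2187], [1, -729]] · [[1, 3], [1, 2]] = [[2185, 4368], [-728, -1455]].

[[2185, 4368], [-728, -1455]]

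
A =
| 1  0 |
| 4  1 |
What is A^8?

A = I + N where N = [[0, 0], [4, 0]] is strictly lower-triangular, so N^2 = 0.
(I + N)^8 = I + 8·N = [[1, 0], [32, 1]].

[[1, 0], [32, 1]]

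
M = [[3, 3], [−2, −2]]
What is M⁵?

[[3, 3], [−2, −2]]

M² = M (a projection; rank 1, trace 1), so M⁵ = M.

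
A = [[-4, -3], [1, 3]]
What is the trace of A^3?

-28

A^2 = [[13, 3], [-1, 6]]
A^3 = [[-49, -30], [10, 21]]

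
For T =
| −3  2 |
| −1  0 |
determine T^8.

tr T = −3 and det T = 2, so the characteristic polynomial is λ² − (−3)λ + (2) with roots −2 and −1.
Eigenvectors give P = [[2, −1], [1, −1]] with P⁻¹ = [[1, −1], [1, −2]], and T = P·diag(−2, −1)·P⁻¹.
Then T^8 = P·diag(256, 1)·P⁻¹ = [[512, −1], [256, −1]] · [[1, −1], [1, −2]] = [[511, −510], [255, −254]].

[[511, −510], [255, −254]]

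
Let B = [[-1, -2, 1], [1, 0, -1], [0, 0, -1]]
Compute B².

[[-1, 2, 0], [-1, -2, 2], [0, 0, 1]]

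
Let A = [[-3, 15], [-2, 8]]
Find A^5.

[[-1023, 3165], [-422, 1298]]

tr A = 5 and det A = 6, so the characteristic polynomial is λ² − (5)λ + (6) with roots 2 and 3.
Eigenvectors give P = [[-3, -5], [-1, -2]] with P⁻¹ = [[-2, 5], [1, -3]], and A = P·diag(2, 3)·P⁻¹.
Then A^5 = P·diag(32, 243)·P⁻¹ = [[-96, -1215], [-32, -486]] · [[-2, 5], [1, -3]] = [[-1023, 3165], [-422, 1298]].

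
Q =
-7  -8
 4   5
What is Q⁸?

[[13121, 13120], [-6560, -6559]]

tr Q = -2 and det Q = -3, so the characteristic polynomial is λ² − (-2)λ + (-3) with roots 1 and -3.
Eigenvectors give P = [[-1, 2], [1, -1]] with P⁻¹ = [[1, 2], [1, 1]], and Q = P·diag(1, -3)·P⁻¹.
Then Q⁸ = P·diag(1, 6561)·P⁻¹ = [[-1, 13122], [1, -6561]] · [[1, 2], [1, 1]] = [[13121, 13120], [-6560, -6559]].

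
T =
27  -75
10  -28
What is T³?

[[183, -525], [70, -202]]

tr T = -1 and det T = -6, so the characteristic polynomial is λ² − (-1)λ + (-6) with roots -3 and 2.
Eigenvectors give P = [[-5, 3], [-2, 1]] with P⁻¹ = [[1, -3], [2, -5]], and T = P·diag(-3, 2)·P⁻¹.
Then T³ = P·diag(-27, 8)·P⁻¹ = [[135, 24], [54, 8]] · [[1, -3], [2, -5]] = [[183, -525], [70, -202]].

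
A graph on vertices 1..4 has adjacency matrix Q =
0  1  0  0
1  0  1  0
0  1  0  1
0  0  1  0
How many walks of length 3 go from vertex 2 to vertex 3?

The number of length-3 walks from vertex 2 to vertex 3 is entry (2,3) of Q^3, where Q is the adjacency matrix.
Q^2 = [[1, 0, 1, 0], [0, 2, 0, 1], [1, 0, 2, 0], [0, 1, 0, 1]]
Q^3 = [[0, 2, 0, 1], [2, 0, 3, 0], [0, 3, 0, 2], [1, 0, 2, 0]]

3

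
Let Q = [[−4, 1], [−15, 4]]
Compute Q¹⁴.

Q² = I (check: tr Q = 0 and det Q = −1), so Q¹⁴ = I since 14 is even.

[[1, 0], [0, 1]]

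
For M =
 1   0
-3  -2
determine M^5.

tr M = -1 and det M = -2, so the characteristic polynomial is λ² − (-1)λ + (-2) with roots 1 and -2.
Eigenvectors give P = [[-1, 0], [1, 1]] with P⁻¹ = [[-1, 0], [1, 1]], and M = P·diag(1, -2)·P⁻¹.
Then M^5 = P·diag(1, -32)·P⁻¹ = [[-1, 0], [1, -32]] · [[-1, 0], [1, 1]] = [[1, 0], [-33, -32]].

[[1, 0], [-33, -32]]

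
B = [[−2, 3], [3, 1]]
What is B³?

[[−35, 36], [36, 1]]

B² = [[13, −3], [−3, 10]]
B³ = [[−35, 36], [36, 1]]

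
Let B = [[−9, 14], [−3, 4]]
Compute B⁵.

[[−1509, 2954], [−633, 1234]]

tr B = −5 and det B = 6, so the characteristic polynomial is λ² − (−5)λ + (6) with roots −3 and −2.
Eigenvectors give P = [[7, 2], [3, 1]] with P⁻¹ = [[1, −2], [−3, 7]], and B = P·diag(−3, −2)·P⁻¹.
Then B⁵ = P·diag(−243, −32)·P⁻¹ = [[−1701, −64], [−729, −32]] · [[1, −2], [−3, 7]] = [[−1509, 2954], [−633, 1234]].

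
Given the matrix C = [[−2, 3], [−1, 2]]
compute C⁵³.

[[−2, 3], [−1, 2]]

C² = I (check: tr C = 0 and det C = −1), so C⁵³ = C since 53 is odd.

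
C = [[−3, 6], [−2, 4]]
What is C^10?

C² = C (a projection; rank 1, trace 1), so C^10 = C.

[[−3, 6], [−2, 4]]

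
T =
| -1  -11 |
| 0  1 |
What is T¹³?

T² = I (check: tr T = 0 and det T = -1), so T¹³ = T since 13 is odd.

[[-1, -11], [0, 1]]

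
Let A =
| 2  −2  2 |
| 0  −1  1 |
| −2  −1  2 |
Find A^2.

[[0, −4, 6], [−2, 0, 1], [−8, 3, −1]]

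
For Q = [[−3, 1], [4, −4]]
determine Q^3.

Q^2 = [[13, −7], [−28, 20]]
Q^3 = [[−67, 41], [164, −108]]

[[−67, 41], [164, −108]]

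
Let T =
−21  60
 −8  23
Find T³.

[[−141, 420], [−56, 167]]

tr T = 2 and det T = −3, so the characteristic polynomial is λ² − (2)λ + (−3) with roots 3 and −1.
Eigenvectors give P = [[−5, 3], [−2, 1]] with P⁻¹ = [[1, −3], [2, −5]], and T = P·diag(3, −1)·P⁻¹.
Then T³ = P·diag(27, −1)·P⁻¹ = [[−135, −3], [−54, −1]] · [[1, −3], [2, −5]] = [[−141, 420], [−56, 167]].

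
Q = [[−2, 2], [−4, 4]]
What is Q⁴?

Q² = [[−4, 4], [−8, 8]]
Q³ = [[−8, 8], [−16, 16]]
Q⁴ = [[−16, 16], [−32, 32]]

[[−16, 16], [−32, 32]]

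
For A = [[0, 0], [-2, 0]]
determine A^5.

[[0, 0], [0, 0]]

A is strictly triangular, hence nilpotent: A^2 = 0, so A^5 = 0.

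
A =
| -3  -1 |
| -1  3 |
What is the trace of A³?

A² = [[10, 0], [0, 10]]
A³ = [[-30, -10], [-10, 30]]

0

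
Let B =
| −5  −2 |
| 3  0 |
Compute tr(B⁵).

tr B = −5 and det B = 6, so the characteristic polynomial is λ² − (−5)λ + (6) with roots −3 and −2.
Eigenvectors give P = [[−1, −2], [1, 3]] with P⁻¹ = [[−3, −2], [1, 1]], and B = P·diag(−3, −2)·P⁻¹.
Then B⁵ = P·diag(−243, −32)·P⁻¹ = [[243, 64], [−243, −96]] · [[−3, −2], [1, 1]] = [[−665, −422], [633, 390]].

−275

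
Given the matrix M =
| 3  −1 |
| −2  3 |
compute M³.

[[45, −29], [−58, 45]]

M² = [[11, −6], [−12, 11]]
M³ = [[45, −29], [−58, 45]]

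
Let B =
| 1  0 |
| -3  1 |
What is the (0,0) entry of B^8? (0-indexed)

B = I + N where N = [[0, 0], [-3, 0]] is strictly lower-triangular, so N^2 = 0.
(I + N)^8 = I + 8·N = [[1, 0], [-24, 1]].

1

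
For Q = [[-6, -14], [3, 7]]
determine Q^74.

[[-6, -14], [3, 7]]

Q² = Q (a projection; rank 1, trace 1), so Q^74 = Q.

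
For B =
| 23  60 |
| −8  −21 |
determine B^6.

[[4369, 10920], [−1456, −3639]]

tr B = 2 and det B = −3, so the characteristic polynomial is λ² − (2)λ + (−3) with roots −1 and 3.
Eigenvectors give P = [[5, −3], [−2, 1]] with P⁻¹ = [[−1, −3], [−2, −5]], and B = P·diag(−1, 3)·P⁻¹.
Then B^6 = P·diag(1, 729)·P⁻¹ = [[5, −2187], [−2, 729]] · [[−1, −3], [−2, −5]] = [[4369, 10920], [−1456, −3639]].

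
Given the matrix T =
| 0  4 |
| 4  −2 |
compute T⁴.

[[320, −288], [−288, 464]]

T² = [[16, −8], [−8, 20]]
T³ = [[−32, 80], [80, −72]]
T⁴ = [[320, −288], [−288, 464]]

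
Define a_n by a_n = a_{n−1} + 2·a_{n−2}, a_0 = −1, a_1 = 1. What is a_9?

With companion matrix M = [[1, 2], [1, 0]], [a_n, a_{n−1}]ᵀ = M·[a_{n−1}, a_{n−2}]ᵀ, so [a_9, a_8]ᵀ = M⁸·[a_1, a_0]ᵀ.
M⁸ = [[171, 170], [85, 86]], giving [a_9, a_8]ᵀ = [[1], [−1]].

1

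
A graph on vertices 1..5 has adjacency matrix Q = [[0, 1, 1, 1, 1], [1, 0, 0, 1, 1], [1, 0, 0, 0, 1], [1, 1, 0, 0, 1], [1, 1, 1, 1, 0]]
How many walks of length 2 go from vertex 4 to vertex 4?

3

The number of length-2 walks from vertex 4 to vertex 4 is entry (4,4) of Q², where Q is the adjacency matrix.
Q² = [[4, 2, 1, 2, 3], [2, 3, 2, 2, 2], [1, 2, 2, 2, 1], [2, 2, 2, 3, 2], [3, 2, 1, 2, 4]]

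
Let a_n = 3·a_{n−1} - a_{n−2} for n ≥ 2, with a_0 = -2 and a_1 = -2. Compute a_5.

-68

With companion matrix M = [[3, -1], [1, 0]], [a_n, a_{n−1}]ᵀ = M·[a_{n−1}, a_{n−2}]ᵀ, so [a_5, a_4]ᵀ = M⁴·[a_1, a_0]ᵀ.
M⁴ = [[55, -21], [21, -8]], giving [a_5, a_4]ᵀ = [[-68], [-26]].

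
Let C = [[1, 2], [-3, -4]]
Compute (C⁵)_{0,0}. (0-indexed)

61

tr C = -3 and det C = 2, so the characteristic polynomial is λ² − (-3)λ + (2) with roots -1 and -2.
Eigenvectors give P = [[-1, -2], [1, 3]] with P⁻¹ = [[-3, -2], [1, 1]], and C = P·diag(-1, -2)·P⁻¹.
Then C⁵ = P·diag(-1, -32)·P⁻¹ = [[1, 64], [-1, -96]] · [[-3, -2], [1, 1]] = [[61, 62], [-93, -94]].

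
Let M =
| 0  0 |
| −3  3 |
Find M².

[[0, 0], [−9, 9]]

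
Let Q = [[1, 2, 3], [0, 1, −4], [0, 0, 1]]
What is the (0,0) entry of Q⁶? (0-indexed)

Q = I + N where N = [[0, 2, 3], [0, 0, −4], [0, 0, 0]] is strictly upper-triangular, so N³ = 0.
(I + N)⁶ = I + 6·N + 15·N² = [[1, 12, −102], [0, 1, −24], [0, 0, 1]].

1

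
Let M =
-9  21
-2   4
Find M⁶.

[[4719, -13965], [1330, -3926]]

tr M = -5 and det M = 6, so the characteristic polynomial is λ² − (-5)λ + (6) with roots -3 and -2.
Eigenvectors give P = [[-7, -3], [-2, -1]] with P⁻¹ = [[-1, 3], [2, -7]], and M = P·diag(-3, -2)·P⁻¹.
Then M⁶ = P·diag(729, 64)·P⁻¹ = [[-5103, -192], [-1458, -64]] · [[-1, 3], [2, -7]] = [[4719, -13965], [1330, -3926]].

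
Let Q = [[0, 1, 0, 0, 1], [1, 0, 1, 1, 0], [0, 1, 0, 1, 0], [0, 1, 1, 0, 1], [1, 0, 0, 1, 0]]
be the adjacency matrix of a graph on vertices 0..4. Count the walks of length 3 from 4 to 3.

5

The number of length-3 walks from vertex 4 to vertex 3 is entry (4,3) of Q³, where Q is the adjacency matrix.
Q² = [[2, 0, 1, 2, 0], [0, 3, 1, 1, 2], [1, 1, 2, 1, 1], [2, 1, 1, 3, 0], [0, 2, 1, 0, 2]]
Q³ = [[0, 5, 2, 1, 4], [5, 2, 4, 6, 1], [2, 4, 2, 4, 2], [1, 6, 4, 2, 5], [4, 1, 2, 5, 0]]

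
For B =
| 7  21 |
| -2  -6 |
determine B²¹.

[[7, 21], [-2, -6]]

B² = B (a projection; rank 1, trace 1), so B²¹ = B.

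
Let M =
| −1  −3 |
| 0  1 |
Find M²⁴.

M² = I (check: tr M = 0 and det M = −1), so M²⁴ = I since 24 is even.

[[1, 0], [0, 1]]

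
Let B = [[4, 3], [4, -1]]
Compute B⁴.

[[892, 369], [492, 277]]

B² = [[28, 9], [12, 13]]
B³ = [[148, 75], [100, 23]]
B⁴ = [[892, 369], [492, 277]]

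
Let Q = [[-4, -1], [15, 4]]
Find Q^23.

Q² = I (check: tr Q = 0 and det Q = -1), so Q^23 = Q since 23 is odd.

[[-4, -1], [15, 4]]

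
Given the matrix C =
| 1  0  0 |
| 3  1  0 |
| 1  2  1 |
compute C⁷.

C = I + N where N = [[0, 0, 0], [3, 0, 0], [1, 2, 0]] is strictly lower-triangular, so N³ = 0.
(I + N)⁷ = I + 7·N + 21·N² = [[1, 0, 0], [21, 1, 0], [133, 14, 1]].

[[1, 0, 0], [21, 1, 0], [133, 14, 1]]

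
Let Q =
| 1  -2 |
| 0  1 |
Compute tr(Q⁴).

Q = I + N where N = [[0, -2], [0, 0]] is strictly upper-triangular, so N² = 0.
(I + N)⁴ = I + 4·N = [[1, -8], [0, 1]].

2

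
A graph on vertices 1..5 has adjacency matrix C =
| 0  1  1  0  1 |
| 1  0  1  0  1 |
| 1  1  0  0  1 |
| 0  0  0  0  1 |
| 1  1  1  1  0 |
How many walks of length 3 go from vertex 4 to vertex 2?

The number of length-3 walks from vertex 4 to vertex 2 is entry (4,2) of C³, where C is the adjacency matrix.
C² = [[3, 2, 2, 1, 2], [2, 3, 2, 1, 2], [2, 2, 3, 1, 2], [1, 1, 1, 1, 0], [2, 2, 2, 0, 4]]
C³ = [[6, 7, 7, 2, 8], [7, 6, 7, 2, 8], [7, 7, 6, 2, 8], [2, 2, 2, 0, 4], [8, 8, 8, 4, 6]]

2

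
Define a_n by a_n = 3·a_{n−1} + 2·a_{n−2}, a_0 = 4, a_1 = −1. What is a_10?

99257

With companion matrix C = [[3, 2], [1, 0]], [a_n, a_{n−1}]ᵀ = C·[a_{n−1}, a_{n−2}]ᵀ, so [a_10, a_9]ᵀ = C⁹·[a_1, a_0]ᵀ.
C⁹ = [[79647, 44726], [22363, 12558]], giving [a_10, a_9]ᵀ = [[99257], [27869]].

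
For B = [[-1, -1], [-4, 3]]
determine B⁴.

[[41, -36], [-144, 185]]

B² = [[5, -2], [-8, 13]]
B³ = [[3, -11], [-44, 47]]
B⁴ = [[41, -36], [-144, 185]]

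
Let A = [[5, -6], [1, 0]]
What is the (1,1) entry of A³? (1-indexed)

tr A = 5 and det A = 6, so the characteristic polynomial is λ² − (5)λ + (6) with roots 2 and 3.
Eigenvectors give P = [[2, 3], [1, 1]] with P⁻¹ = [[-1, 3], [1, -2]], and A = P·diag(2, 3)·P⁻¹.
Then A³ = P·diag(8, 27)·P⁻¹ = [[16, 81], [8, 27]] · [[-1, 3], [1, -2]] = [[65, -114], [19, -30]].

65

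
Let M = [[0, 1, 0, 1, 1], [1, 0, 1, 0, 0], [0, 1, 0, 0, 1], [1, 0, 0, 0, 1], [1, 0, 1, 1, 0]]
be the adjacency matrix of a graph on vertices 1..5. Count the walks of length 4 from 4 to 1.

8

The number of length-4 walks from vertex 4 to vertex 1 is entry (4,1) of M⁴, where M is the adjacency matrix.
M² = [[3, 0, 2, 1, 1], [0, 2, 0, 1, 2], [2, 0, 2, 1, 0], [1, 1, 1, 2, 1], [1, 2, 0, 1, 3]]
M³ = [[2, 5, 1, 4, 6], [5, 0, 4, 2, 1], [1, 4, 0, 2, 5], [4, 2, 2, 2, 4], [6, 1, 5, 4, 2]]
M⁴ = [[15, 3, 11, 8, 7], [3, 9, 1, 6, 11], [11, 1, 9, 6, 3], [8, 6, 6, 8, 8], [7, 11, 3, 8, 15]]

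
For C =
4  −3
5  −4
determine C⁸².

C² = I (check: tr C = 0 and det C = −1), so C⁸² = I since 82 is even.

[[1, 0], [0, 1]]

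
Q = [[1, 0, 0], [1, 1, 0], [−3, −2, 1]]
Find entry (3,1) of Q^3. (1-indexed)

Q = I + N where N = [[0, 0, 0], [1, 0, 0], [−3, −2, 0]] is strictly lower-triangular, so N^3 = 0.
(I + N)^3 = I + 3·N + 3·N^2 = [[1, 0, 0], [3, 1, 0], [−15, −6, 1]].

−15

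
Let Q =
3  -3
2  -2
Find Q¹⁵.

[[3, -3], [2, -2]]

Q² = Q (a projection; rank 1, trace 1), so Q¹⁵ = Q.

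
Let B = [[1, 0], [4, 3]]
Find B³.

[[1, 0], [52, 27]]

B² = [[1, 0], [16, 9]]
B³ = [[1, 0], [52, 27]]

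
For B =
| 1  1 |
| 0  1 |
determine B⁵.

[[1, 5], [0, 1]]

B = I + N where N = [[0, 1], [0, 0]] is strictly upper-triangular, so N² = 0.
(I + N)⁵ = I + 5·N = [[1, 5], [0, 1]].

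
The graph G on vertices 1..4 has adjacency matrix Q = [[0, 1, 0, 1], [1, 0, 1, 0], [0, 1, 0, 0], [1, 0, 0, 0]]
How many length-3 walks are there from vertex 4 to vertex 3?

The number of length-3 walks from vertex 4 to vertex 3 is entry (4,3) of Q³, where Q is the adjacency matrix.
Q² = [[2, 0, 1, 0], [0, 2, 0, 1], [1, 0, 1, 0], [0, 1, 0, 1]]
Q³ = [[0, 3, 0, 2], [3, 0, 2, 0], [0, 2, 0, 1], [2, 0, 1, 0]]

1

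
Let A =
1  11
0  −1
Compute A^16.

A² = I (check: tr A = 0 and det A = −1), so A^16 = I since 16 is even.

[[1, 0], [0, 1]]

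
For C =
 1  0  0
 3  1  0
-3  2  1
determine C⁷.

C = I + N where N = [[0, 0, 0], [3, 0, 0], [-3, 2, 0]] is strictly lower-triangular, so N³ = 0.
(I + N)⁷ = I + 7·N + 21·N² = [[1, 0, 0], [21, 1, 0], [105, 14, 1]].

[[1, 0, 0], [21, 1, 0], [105, 14, 1]]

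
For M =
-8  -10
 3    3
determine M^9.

[[-115538, -191710], [57513, 95343]]

tr M = -5 and det M = 6, so the characteristic polynomial is λ² − (-5)λ + (6) with roots -3 and -2.
Eigenvectors give P = [[2, -5], [-1, 3]] with P⁻¹ = [[3, 5], [1, 2]], and M = P·diag(-3, -2)·P⁻¹.
Then M^9 = P·diag(-19683, -512)·P⁻¹ = [[-39366, 2560], [19683, -1536]] · [[3, 5], [1, 2]] = [[-115538, -191710], [57513, 95343]].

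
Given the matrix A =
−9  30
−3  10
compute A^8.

A² = A (a projection; rank 1, trace 1), so A^8 = A.

[[−9, 30], [−3, 10]]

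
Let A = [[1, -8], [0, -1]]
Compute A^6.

[[1, 0], [0, 1]]

A² = I (check: tr A = 0 and det A = -1), so A^6 = I since 6 is even.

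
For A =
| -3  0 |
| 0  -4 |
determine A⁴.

A² = [[9, 0], [0, 16]]
A³ = [[-27, 0], [0, -64]]
A⁴ = [[81, 0], [0, 256]]

[[81, 0], [0, 256]]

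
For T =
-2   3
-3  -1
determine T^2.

[[-5, -9], [9, -8]]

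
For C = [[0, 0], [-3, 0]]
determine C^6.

[[0, 0], [0, 0]]

C is strictly triangular, hence nilpotent: C^2 = 0, so C^6 = 0.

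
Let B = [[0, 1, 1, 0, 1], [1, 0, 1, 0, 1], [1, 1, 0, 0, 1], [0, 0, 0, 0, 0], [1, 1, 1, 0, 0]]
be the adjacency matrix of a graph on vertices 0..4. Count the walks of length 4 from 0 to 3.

0

The number of length-4 walks from vertex 0 to vertex 3 is entry (0,3) of B^4, where B is the adjacency matrix.
B^2 = [[3, 2, 2, 0, 2], [2, 3, 2, 0, 2], [2, 2, 3, 0, 2], [0, 0, 0, 0, 0], [2, 2, 2, 0, 3]]
B^3 = [[6, 7, 7, 0, 7], [7, 6, 7, 0, 7], [7, 7, 6, 0, 7], [0, 0, 0, 0, 0], [7, 7, 7, 0, 6]]
B^4 = [[21, 20, 20, 0, 20], [20, 21, 20, 0, 20], [20, 20, 21, 0, 20], [0, 0, 0, 0, 0], [20, 20, 20, 0, 21]]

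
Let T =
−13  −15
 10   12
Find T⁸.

[[19171, 18915], [−12610, −12354]]

tr T = −1 and det T = −6, so the characteristic polynomial is λ² − (−1)λ + (−6) with roots −3 and 2.
Eigenvectors give P = [[3, −1], [−2, 1]] with P⁻¹ = [[1, 1], [2, 3]], and T = P·diag(−3, 2)·P⁻¹.
Then T⁸ = P·diag(6561, 256)·P⁻¹ = [[19683, −256], [−13122, 256]] · [[1, 1], [2, 3]] = [[19171, 18915], [−12610, −12354]].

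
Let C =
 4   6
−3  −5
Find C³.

[[10, 18], [−9, −17]]

tr C = −1 and det C = −2, so the characteristic polynomial is λ² − (−1)λ + (−2) with roots 1 and −2.
Eigenvectors give P = [[2, 1], [−1, −1]] with P⁻¹ = [[1, 1], [−1, −2]], and C = P·diag(1, −2)·P⁻¹.
Then C³ = P·diag(1, −8)·P⁻¹ = [[2, −8], [−1, 8]] · [[1, 1], [−1, −2]] = [[10, 18], [−9, −17]].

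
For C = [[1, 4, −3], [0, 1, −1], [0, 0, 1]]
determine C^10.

C = I + N where N = [[0, 4, −3], [0, 0, −1], [0, 0, 0]] is strictly upper-triangular, so N^3 = 0.
(I + N)^10 = I + 10·N + 45·N^2 = [[1, 40, −210], [0, 1, −10], [0, 0, 1]].

[[1, 40, −210], [0, 1, −10], [0, 0, 1]]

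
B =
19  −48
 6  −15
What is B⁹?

tr B = 4 and det B = 3, so the characteristic polynomial is λ² − (4)λ + (3) with roots 1 and 3.
Eigenvectors give P = [[−8, 3], [−3, 1]] with P⁻¹ = [[1, −3], [3, −8]], and B = P·diag(1, 3)·P⁻¹.
Then B⁹ = P·diag(1, 19683)·P⁻¹ = [[−8, 59049], [−3, 19683]] · [[1, −3], [3, −8]] = [[177139, −472368], [59046, −157455]].

[[177139, −472368], [59046, −157455]]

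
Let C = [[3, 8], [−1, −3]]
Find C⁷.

C² = I (check: tr C = 0 and det C = −1), so C⁷ = C since 7 is odd.

[[3, 8], [−1, −3]]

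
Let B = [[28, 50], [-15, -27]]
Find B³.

tr B = 1 and det B = -6, so the characteristic polynomial is λ² − (1)λ + (-6) with roots 3 and -2.
Eigenvectors give P = [[-2, -5], [1, 3]] with P⁻¹ = [[-3, -5], [1, 2]], and B = P·diag(3, -2)·P⁻¹.
Then B³ = P·diag(27, -8)·P⁻¹ = [[-54, 40], [27, -24]] · [[-3, -5], [1, 2]] = [[202, 350], [-105, -183]].

[[202, 350], [-105, -183]]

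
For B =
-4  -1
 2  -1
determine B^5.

[[-454, -211], [422, 179]]

tr B = -5 and det B = 6, so the characteristic polynomial is λ² − (-5)λ + (6) with roots -2 and -3.
Eigenvectors give P = [[-1, -1], [2, 1]] with P⁻¹ = [[1, 1], [-2, -1]], and B = P·diag(-2, -3)·P⁻¹.
Then B^5 = P·diag(-32, -243)·P⁻¹ = [[32, 243], [-64, -243]] · [[1, 1], [-2, -1]] = [[-454, -211], [422, 179]].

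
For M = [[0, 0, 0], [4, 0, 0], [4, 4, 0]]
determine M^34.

M is strictly triangular, hence nilpotent: M^3 = 0, so M^34 = 0.

[[0, 0, 0], [0, 0, 0], [0, 0, 0]]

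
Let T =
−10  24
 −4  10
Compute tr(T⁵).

0

tr T = 0 and det T = −4, so the characteristic polynomial is λ² − (0)λ + (−4) with roots −2 and 2.
Eigenvectors give P = [[−3, 2], [−1, 1]] with P⁻¹ = [[−1, 2], [−1, 3]], and T = P·diag(−2, 2)·P⁻¹.
Then T⁵ = P·diag(−32, 32)·P⁻¹ = [[96, 64], [32, 32]] · [[−1, 2], [−1, 3]] = [[−160, 384], [−64, 160]].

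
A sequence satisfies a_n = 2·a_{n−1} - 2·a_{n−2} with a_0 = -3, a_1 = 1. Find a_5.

-4

With companion matrix C = [[2, -2], [1, 0]], [a_n, a_{n−1}]ᵀ = C·[a_{n−1}, a_{n−2}]ᵀ, so [a_5, a_4]ᵀ = C^4·[a_1, a_0]ᵀ.
C^4 = [[-4, 0], [0, -4]], giving [a_5, a_4]ᵀ = [[-4], [12]].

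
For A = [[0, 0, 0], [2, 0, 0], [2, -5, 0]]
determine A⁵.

[[0, 0, 0], [0, 0, 0], [0, 0, 0]]

A is strictly triangular, hence nilpotent: A³ = 0, so A⁵ = 0.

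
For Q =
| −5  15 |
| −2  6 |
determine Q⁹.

[[−5, 15], [−2, 6]]

Q² = Q (a projection; rank 1, trace 1), so Q⁹ = Q.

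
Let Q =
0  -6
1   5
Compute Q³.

tr Q = 5 and det Q = 6, so the characteristic polynomial is λ² − (5)λ + (6) with roots 3 and 2.
Eigenvectors give P = [[-2, 3], [1, -1]] with P⁻¹ = [[1, 3], [1, 2]], and Q = P·diag(3, 2)·P⁻¹.
Then Q³ = P·diag(27, 8)·P⁻¹ = [[-54, 24], [27, -8]] · [[1, 3], [1, 2]] = [[-30, -114], [19, 65]].

[[-30, -114], [19, 65]]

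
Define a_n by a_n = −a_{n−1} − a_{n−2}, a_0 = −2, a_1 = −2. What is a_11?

4

With companion matrix T = [[−1, −1], [1, 0]], [a_n, a_{n−1}]ᵀ = T·[a_{n−1}, a_{n−2}]ᵀ, so [a_11, a_10]ᵀ = T¹⁰·[a_1, a_0]ᵀ.
T¹⁰ = [[−1, −1], [1, 0]], giving [a_11, a_10]ᵀ = [[4], [−2]].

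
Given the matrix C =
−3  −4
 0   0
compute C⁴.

[[81, 108], [0, 0]]

C² = [[9, 12], [0, 0]]
C³ = [[−27, −36], [0, 0]]
C⁴ = [[81, 108], [0, 0]]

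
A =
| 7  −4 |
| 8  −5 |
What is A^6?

tr A = 2 and det A = −3, so the characteristic polynomial is λ² − (2)λ + (−3) with roots −1 and 3.
Eigenvectors give P = [[−1, 1], [−2, 1]] with P⁻¹ = [[1, −1], [2, −1]], and A = P·diag(−1, 3)·P⁻¹.
Then A^6 = P·diag(1, 729)·P⁻¹ = [[−1, 729], [−2, 729]] · [[1, −1], [2, −1]] = [[1457, −728], [1456, −727]].

[[1457, −728], [1456, −727]]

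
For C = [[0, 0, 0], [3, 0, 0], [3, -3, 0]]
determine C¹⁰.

[[0, 0, 0], [0, 0, 0], [0, 0, 0]]

C is strictly triangular, hence nilpotent: C³ = 0, so C¹⁰ = 0.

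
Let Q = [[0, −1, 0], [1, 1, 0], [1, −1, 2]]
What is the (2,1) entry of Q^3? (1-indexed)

0

Q^2 = [[−1, −1, 0], [1, 0, 0], [1, −4, 4]]
Q^3 = [[−1, 0, 0], [0, −1, 0], [0, −9, 8]]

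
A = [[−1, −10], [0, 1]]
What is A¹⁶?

[[1, 0], [0, 1]]

A² = I (check: tr A = 0 and det A = −1), so A¹⁶ = I since 16 is even.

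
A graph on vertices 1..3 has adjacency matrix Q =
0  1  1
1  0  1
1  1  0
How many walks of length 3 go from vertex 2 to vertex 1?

3

The number of length-3 walks from vertex 2 to vertex 1 is entry (2,1) of Q³, where Q is the adjacency matrix.
Q² = [[2, 1, 1], [1, 2, 1], [1, 1, 2]]
Q³ = [[2, 3, 3], [3, 2, 3], [3, 3, 2]]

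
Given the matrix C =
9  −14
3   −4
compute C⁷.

[[14541, −28826], [6177, −12226]]

tr C = 5 and det C = 6, so the characteristic polynomial is λ² − (5)λ + (6) with roots 2 and 3.
Eigenvectors give P = [[2, 7], [1, 3]] with P⁻¹ = [[−3, 7], [1, −2]], and C = P·diag(2, 3)·P⁻¹.
Then C⁷ = P·diag(128, 2187)·P⁻¹ = [[256, 15309], [128, 6561]] · [[−3, 7], [1, −2]] = [[14541, −28826], [6177, −12226]].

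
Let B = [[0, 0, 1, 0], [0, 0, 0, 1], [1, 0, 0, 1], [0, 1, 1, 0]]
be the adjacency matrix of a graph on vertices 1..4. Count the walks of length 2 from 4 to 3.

0

The number of length-2 walks from vertex 4 to vertex 3 is entry (4,3) of B², where B is the adjacency matrix.
B² = [[1, 0, 0, 1], [0, 1, 1, 0], [0, 1, 2, 0], [1, 0, 0, 2]]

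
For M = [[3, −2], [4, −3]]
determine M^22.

M² = I (check: tr M = 0 and det M = −1), so M^22 = I since 22 is even.

[[1, 0], [0, 1]]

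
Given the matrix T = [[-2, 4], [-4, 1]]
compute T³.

[[40, -52], [52, 1]]

T² = [[-12, -4], [4, -15]]
T³ = [[40, -52], [52, 1]]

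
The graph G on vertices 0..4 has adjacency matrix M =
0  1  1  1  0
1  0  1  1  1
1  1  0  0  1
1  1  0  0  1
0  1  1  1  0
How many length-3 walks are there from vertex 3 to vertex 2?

4

The number of length-3 walks from vertex 3 to vertex 2 is entry (3,2) of M³, where M is the adjacency matrix.
M² = [[3, 2, 1, 1, 3], [2, 4, 2, 2, 2], [1, 2, 3, 3, 1], [1, 2, 3, 3, 1], [3, 2, 1, 1, 3]]
M³ = [[4, 8, 8, 8, 4], [8, 8, 8, 8, 8], [8, 8, 4, 4, 8], [8, 8, 4, 4, 8], [4, 8, 8, 8, 4]]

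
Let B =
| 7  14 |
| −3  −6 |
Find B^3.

[[7, 14], [−3, −6]]

B² = B (a projection; rank 1, trace 1), so B^3 = B.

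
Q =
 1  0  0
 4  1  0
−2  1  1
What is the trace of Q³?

Q = I + N where N = [[0, 0, 0], [4, 0, 0], [−2, 1, 0]] is strictly lower-triangular, so N³ = 0.
(I + N)³ = I + 3·N + 3·N² = [[1, 0, 0], [12, 1, 0], [6, 3, 1]].

3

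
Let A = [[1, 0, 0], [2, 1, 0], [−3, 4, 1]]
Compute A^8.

[[1, 0, 0], [16, 1, 0], [200, 32, 1]]

A = I + N where N = [[0, 0, 0], [2, 0, 0], [−3, 4, 0]] is strictly lower-triangular, so N^3 = 0.
(I + N)^8 = I + 8·N + 28·N^2 = [[1, 0, 0], [16, 1, 0], [200, 32, 1]].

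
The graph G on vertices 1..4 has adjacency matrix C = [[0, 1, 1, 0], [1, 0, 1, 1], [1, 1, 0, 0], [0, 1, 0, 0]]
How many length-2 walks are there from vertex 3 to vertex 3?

2

The number of length-2 walks from vertex 3 to vertex 3 is entry (3,3) of C^2, where C is the adjacency matrix.
C^2 = [[2, 1, 1, 1], [1, 3, 1, 0], [1, 1, 2, 1], [1, 0, 1, 1]]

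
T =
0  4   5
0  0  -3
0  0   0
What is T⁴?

T is strictly triangular, hence nilpotent: T³ = 0, so T⁴ = 0.

[[0, 0, 0], [0, 0, 0], [0, 0, 0]]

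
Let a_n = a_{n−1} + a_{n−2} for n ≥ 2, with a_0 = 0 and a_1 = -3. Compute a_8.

-63

With companion matrix Q = [[1, 1], [1, 0]], [a_n, a_{n−1}]ᵀ = Q·[a_{n−1}, a_{n−2}]ᵀ, so [a_8, a_7]ᵀ = Q⁷·[a_1, a_0]ᵀ.
Q⁷ = [[21, 13], [13, 8]], giving [a_8, a_7]ᵀ = [[-63], [-39]].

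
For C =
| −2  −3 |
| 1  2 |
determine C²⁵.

[[−2, −3], [1, 2]]

C² = I (check: tr C = 0 and det C = −1), so C²⁵ = C since 25 is odd.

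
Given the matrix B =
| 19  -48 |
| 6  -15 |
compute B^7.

tr B = 4 and det B = 3, so the characteristic polynomial is λ² − (4)λ + (3) with roots 1 and 3.
Eigenvectors give P = [[8, -3], [3, -1]] with P⁻¹ = [[-1, 3], [-3, 8]], and B = P·diag(1, 3)·P⁻¹.
Then B^7 = P·diag(1, 2187)·P⁻¹ = [[8, -6561], [3, -2187]] · [[-1, 3], [-3, 8]] = [[19675, -52464], [6558, -17487]].

[[19675, -52464], [6558, -17487]]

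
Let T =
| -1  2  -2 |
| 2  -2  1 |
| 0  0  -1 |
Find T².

[[5, -6, 6], [-6, 8, -7], [0, 0, 1]]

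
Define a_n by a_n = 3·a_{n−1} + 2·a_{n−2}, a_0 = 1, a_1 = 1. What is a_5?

217

With companion matrix B = [[3, 2], [1, 0]], [a_n, a_{n−1}]ᵀ = B·[a_{n−1}, a_{n−2}]ᵀ, so [a_5, a_4]ᵀ = B^4·[a_1, a_0]ᵀ.
B^4 = [[139, 78], [39, 22]], giving [a_5, a_4]ᵀ = [[217], [61]].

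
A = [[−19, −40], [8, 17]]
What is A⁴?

tr A = −2 and det A = −3, so the characteristic polynomial is λ² − (−2)λ + (−3) with roots 1 and −3.
Eigenvectors give P = [[−2, 5], [1, −2]] with P⁻¹ = [[2, 5], [1, 2]], and A = P·diag(1, −3)·P⁻¹.
Then A⁴ = P·diag(1, 81)·P⁻¹ = [[−2, 405], [1, −162]] · [[2, 5], [1, 2]] = [[401, 800], [−160, −319]].

[[401, 800], [−160, −319]]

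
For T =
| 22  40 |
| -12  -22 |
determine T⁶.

tr T = 0 and det T = -4, so the characteristic polynomial is λ² − (0)λ + (-4) with roots -2 and 2.
Eigenvectors give P = [[-5, -2], [3, 1]] with P⁻¹ = [[1, 2], [-3, -5]], and T = P·diag(-2, 2)·P⁻¹.
Then T⁶ = P·diag(64, 64)·P⁻¹ = [[-320, -128], [192, 64]] · [[1, 2], [-3, -5]] = [[64, 0], [0, 64]].

[[64, 0], [0, 64]]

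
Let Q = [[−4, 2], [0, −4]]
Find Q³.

[[−64, 96], [0, −64]]

Q² = [[16, −16], [0, 16]]
Q³ = [[−64, 96], [0, −64]]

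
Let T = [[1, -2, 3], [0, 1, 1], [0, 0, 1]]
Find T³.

T = I + N where N = [[0, -2, 3], [0, 0, 1], [0, 0, 0]] is strictly upper-triangular, so N³ = 0.
(I + N)³ = I + 3·N + 3·N² = [[1, -6, 3], [0, 1, 3], [0, 0, 1]].

[[1, -6, 3], [0, 1, 3], [0, 0, 1]]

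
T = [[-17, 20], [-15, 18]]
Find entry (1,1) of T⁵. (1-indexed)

-857

tr T = 1 and det T = -6, so the characteristic polynomial is λ² − (1)λ + (-6) with roots -2 and 3.
Eigenvectors give P = [[4, 1], [3, 1]] with P⁻¹ = [[1, -1], [-3, 4]], and T = P·diag(-2, 3)·P⁻¹.
Then T⁵ = P·diag(-32, 243)·P⁻¹ = [[-128, 243], [-96, 243]] · [[1, -1], [-3, 4]] = [[-857, 1100], [-825, 1068]].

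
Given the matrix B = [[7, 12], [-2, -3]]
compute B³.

tr B = 4 and det B = 3, so the characteristic polynomial is λ² − (4)λ + (3) with roots 3 and 1.
Eigenvectors give P = [[-3, 2], [1, -1]] with P⁻¹ = [[-1, -2], [-1, -3]], and B = P·diag(3, 1)·P⁻¹.
Then B³ = P·diag(27, 1)·P⁻¹ = [[-81, 2], [27, -1]] · [[-1, -2], [-1, -3]] = [[79, 156], [-26, -51]].

[[79, 156], [-26, -51]]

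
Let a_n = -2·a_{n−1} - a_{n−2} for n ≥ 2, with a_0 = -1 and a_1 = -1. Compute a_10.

19

With companion matrix B = [[-2, -1], [1, 0]], [a_n, a_{n−1}]ᵀ = B·[a_{n−1}, a_{n−2}]ᵀ, so [a_10, a_9]ᵀ = B⁹·[a_1, a_0]ᵀ.
B⁹ = [[-10, -9], [9, 8]], giving [a_10, a_9]ᵀ = [[19], [-17]].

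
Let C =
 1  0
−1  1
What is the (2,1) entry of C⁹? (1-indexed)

C = I + N where N = [[0, 0], [−1, 0]] is strictly lower-triangular, so N² = 0.
(I + N)⁹ = I + 9·N = [[1, 0], [−9, 1]].

−9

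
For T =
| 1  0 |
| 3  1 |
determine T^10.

T = I + N where N = [[0, 0], [3, 0]] is strictly lower-triangular, so N^2 = 0.
(I + N)^10 = I + 10·N = [[1, 0], [30, 1]].

[[1, 0], [30, 1]]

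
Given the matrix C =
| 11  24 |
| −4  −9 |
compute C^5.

tr C = 2 and det C = −3, so the characteristic polynomial is λ² − (2)λ + (−3) with roots −1 and 3.
Eigenvectors give P = [[−2, −3], [1, 1]] with P⁻¹ = [[1, 3], [−1, −2]], and C = P·diag(−1, 3)·P⁻¹.
Then C^5 = P·diag(−1, 243)·P⁻¹ = [[2, −729], [−1, 243]] · [[1, 3], [−1, −2]] = [[731, 1464], [−244, −489]].

[[731, 1464], [−244, −489]]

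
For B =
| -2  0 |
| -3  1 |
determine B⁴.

[[16, 0], [15, 1]]

tr B = -1 and det B = -2, so the characteristic polynomial is λ² − (-1)λ + (-2) with roots 1 and -2.
Eigenvectors give P = [[0, 1], [-1, 1]] with P⁻¹ = [[1, -1], [1, 0]], and B = P·diag(1, -2)·P⁻¹.
Then B⁴ = P·diag(1, 16)·P⁻¹ = [[0, 16], [-1, 16]] · [[1, -1], [1, 0]] = [[16, 0], [15, 1]].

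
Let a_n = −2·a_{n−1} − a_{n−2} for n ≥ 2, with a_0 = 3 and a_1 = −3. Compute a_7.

With companion matrix M = [[−2, −1], [1, 0]], [a_n, a_{n−1}]ᵀ = M·[a_{n−1}, a_{n−2}]ᵀ, so [a_7, a_6]ᵀ = M⁶·[a_1, a_0]ᵀ.
M⁶ = [[7, 6], [−6, −5]], giving [a_7, a_6]ᵀ = [[−3], [3]].

−3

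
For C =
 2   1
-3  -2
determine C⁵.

C² = I (check: tr C = 0 and det C = -1), so C⁵ = C since 5 is odd.

[[2, 1], [-3, -2]]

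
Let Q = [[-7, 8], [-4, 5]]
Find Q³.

tr Q = -2 and det Q = -3, so the characteristic polynomial is λ² − (-2)λ + (-3) with roots 1 and -3.
Eigenvectors give P = [[-1, 2], [-1, 1]] with P⁻¹ = [[1, -2], [1, -1]], and Q = P·diag(1, -3)·P⁻¹.
Then Q³ = P·diag(1, -27)·P⁻¹ = [[-1, -54], [-1, -27]] · [[1, -2], [1, -1]] = [[-55, 56], [-28, 29]].

[[-55, 56], [-28, 29]]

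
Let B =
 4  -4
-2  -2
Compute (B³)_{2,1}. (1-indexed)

-40

B² = [[24, -8], [-4, 12]]
B³ = [[112, -80], [-40, -8]]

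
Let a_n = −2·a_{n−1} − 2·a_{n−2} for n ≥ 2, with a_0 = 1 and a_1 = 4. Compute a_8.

16

With companion matrix C = [[−2, −2], [1, 0]], [a_n, a_{n−1}]ᵀ = C·[a_{n−1}, a_{n−2}]ᵀ, so [a_8, a_7]ᵀ = C⁷·[a_1, a_0]ᵀ.
C⁷ = [[0, 16], [−8, −16]], giving [a_8, a_7]ᵀ = [[16], [−48]].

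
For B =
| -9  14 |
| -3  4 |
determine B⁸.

tr B = -5 and det B = 6, so the characteristic polynomial is λ² − (-5)λ + (6) with roots -3 and -2.
Eigenvectors give P = [[7, 2], [3, 1]] with P⁻¹ = [[1, -2], [-3, 7]], and B = P·diag(-3, -2)·P⁻¹.
Then B⁸ = P·diag(6561, 256)·P⁻¹ = [[45927, 512], [19683, 256]] · [[1, -2], [-3, 7]] = [[44391, -88270], [18915, -37574]].

[[44391, -88270], [18915, -37574]]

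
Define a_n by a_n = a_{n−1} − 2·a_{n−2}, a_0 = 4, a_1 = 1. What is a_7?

With companion matrix C = [[1, −2], [1, 0]], [a_n, a_{n−1}]ᵀ = C·[a_{n−1}, a_{n−2}]ᵀ, so [a_7, a_6]ᵀ = C⁶·[a_1, a_0]ᵀ.
C⁶ = [[7, −10], [5, 2]], giving [a_7, a_6]ᵀ = [[−33], [13]].

−33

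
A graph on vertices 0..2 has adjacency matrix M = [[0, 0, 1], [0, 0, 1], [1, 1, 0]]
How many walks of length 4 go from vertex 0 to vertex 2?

0

The number of length-4 walks from vertex 0 to vertex 2 is entry (0,2) of M⁴, where M is the adjacency matrix.
M² = [[1, 1, 0], [1, 1, 0], [0, 0, 2]]
M³ = [[0, 0, 2], [0, 0, 2], [2, 2, 0]]
M⁴ = [[2, 2, 0], [2, 2, 0], [0, 0, 4]]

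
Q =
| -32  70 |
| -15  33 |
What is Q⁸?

tr Q = 1 and det Q = -6, so the characteristic polynomial is λ² − (1)λ + (-6) with roots -2 and 3.
Eigenvectors give P = [[7, 2], [3, 1]] with P⁻¹ = [[1, -2], [-3, 7]], and Q = P·diag(-2, 3)·P⁻¹.
Then Q⁸ = P·diag(256, 6561)·P⁻¹ = [[1792, 13122], [768, 6561]] · [[1, -2], [-3, 7]] = [[-37574, 88270], [-18915, 44391]].

[[-37574, 88270], [-18915, 44391]]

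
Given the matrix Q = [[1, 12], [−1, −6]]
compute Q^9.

[[57001, 230052], [−19171, −77196]]

tr Q = −5 and det Q = 6, so the characteristic polynomial is λ² − (−5)λ + (6) with roots −2 and −3.
Eigenvectors give P = [[−4, 3], [1, −1]] with P⁻¹ = [[−1, −3], [−1, −4]], and Q = P·diag(−2, −3)·P⁻¹.
Then Q^9 = P·diag(−512, −19683)·P⁻¹ = [[2048, −59049], [−512, 19683]] · [[−1, −3], [−1, −4]] = [[57001, 230052], [−19171, −77196]].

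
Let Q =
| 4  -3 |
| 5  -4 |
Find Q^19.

Q² = I (check: tr Q = 0 and det Q = -1), so Q^19 = Q since 19 is odd.

[[4, -3], [5, -4]]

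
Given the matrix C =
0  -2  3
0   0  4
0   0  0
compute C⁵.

[[0, 0, 0], [0, 0, 0], [0, 0, 0]]

C is strictly triangular, hence nilpotent: C³ = 0, so C⁵ = 0.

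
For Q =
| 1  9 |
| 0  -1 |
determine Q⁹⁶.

[[1, 0], [0, 1]]

Q² = I (check: tr Q = 0 and det Q = -1), so Q⁹⁶ = I since 96 is even.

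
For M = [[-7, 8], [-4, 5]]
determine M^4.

tr M = -2 and det M = -3, so the characteristic polynomial is λ² − (-2)λ + (-3) with roots 1 and -3.
Eigenvectors give P = [[1, -2], [1, -1]] with P⁻¹ = [[-1, 2], [-1, 1]], and M = P·diag(1, -3)·P⁻¹.
Then M^4 = P·diag(1, 81)·P⁻¹ = [[1, -162], [1, -81]] · [[-1, 2], [-1, 1]] = [[161, -160], [80, -79]].

[[161, -160], [80, -79]]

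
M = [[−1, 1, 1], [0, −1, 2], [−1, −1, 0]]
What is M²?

[[0, −3, 1], [−2, −1, −2], [1, 0, −3]]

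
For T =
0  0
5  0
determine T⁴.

T is strictly triangular, hence nilpotent: T² = 0, so T⁴ = 0.

[[0, 0], [0, 0]]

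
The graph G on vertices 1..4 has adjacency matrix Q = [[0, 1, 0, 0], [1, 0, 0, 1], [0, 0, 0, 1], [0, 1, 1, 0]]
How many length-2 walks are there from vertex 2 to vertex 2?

The number of length-2 walks from vertex 2 to vertex 2 is entry (2,2) of Q², where Q is the adjacency matrix.
Q² = [[1, 0, 0, 1], [0, 2, 1, 0], [0, 1, 1, 0], [1, 0, 0, 2]]

2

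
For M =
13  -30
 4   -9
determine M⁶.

[[4369, -10920], [1456, -3639]]

tr M = 4 and det M = 3, so the characteristic polynomial is λ² − (4)λ + (3) with roots 3 and 1.
Eigenvectors give P = [[3, -5], [1, -2]] with P⁻¹ = [[2, -5], [1, -3]], and M = P·diag(3, 1)·P⁻¹.
Then M⁶ = P·diag(729, 1)·P⁻¹ = [[2187, -5], [729, -2]] · [[2, -5], [1, -3]] = [[4369, -10920], [1456, -3639]].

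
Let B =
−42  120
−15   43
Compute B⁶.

[[−5256, 15960], [−1995, 6049]]

tr B = 1 and det B = −6, so the characteristic polynomial is λ² − (1)λ + (−6) with roots 3 and −2.
Eigenvectors give P = [[−8, 3], [−3, 1]] with P⁻¹ = [[1, −3], [3, −8]], and B = P·diag(3, −2)·P⁻¹.
Then B⁶ = P·diag(729, 64)·P⁻¹ = [[−5832, 192], [−2187, 64]] · [[1, −3], [3, −8]] = [[−5256, 15960], [−1995, 6049]].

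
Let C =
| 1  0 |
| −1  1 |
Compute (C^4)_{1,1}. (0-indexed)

1

C = I + N where N = [[0, 0], [−1, 0]] is strictly lower-triangular, so N^2 = 0.
(I + N)^4 = I + 4·N = [[1, 0], [−4, 1]].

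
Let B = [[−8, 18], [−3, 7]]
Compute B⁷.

[[−386, 774], [−129, 259]]

tr B = −1 and det B = −2, so the characteristic polynomial is λ² − (−1)λ + (−2) with roots −2 and 1.
Eigenvectors give P = [[3, 2], [1, 1]] with P⁻¹ = [[1, −2], [−1, 3]], and B = P·diag(−2, 1)·P⁻¹.
Then B⁷ = P·diag(−128, 1)·P⁻¹ = [[−384, 2], [−128, 1]] · [[1, −2], [−1, 3]] = [[−386, 774], [−129, 259]].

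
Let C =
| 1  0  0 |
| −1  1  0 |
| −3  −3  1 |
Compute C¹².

C = I + N where N = [[0, 0, 0], [−1, 0, 0], [−3, −3, 0]] is strictly lower-triangular, so N³ = 0.
(I + N)¹² = I + 12·N + 66·N² = [[1, 0, 0], [−12, 1, 0], [162, −36, 1]].

[[1, 0, 0], [−12, 1, 0], [162, −36, 1]]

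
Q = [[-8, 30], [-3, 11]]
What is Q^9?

tr Q = 3 and det Q = 2, so the characteristic polynomial is λ² − (3)λ + (2) with roots 2 and 1.
Eigenvectors give P = [[3, 10], [1, 3]] with P⁻¹ = [[-3, 10], [1, -3]], and Q = P·diag(2, 1)·P⁻¹.
Then Q^9 = P·diag(512, 1)·P⁻¹ = [[1536, 10], [512, 3]] · [[-3, 10], [1, -3]] = [[-4598, 15330], [-1533, 5111]].

[[-4598, 15330], [-1533, 5111]]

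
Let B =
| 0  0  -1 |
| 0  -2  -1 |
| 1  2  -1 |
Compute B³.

B² = [[-1, -2, 1], [-1, 2, 3], [-1, -6, -2]]
B³ = [[1, 6, 2], [3, 2, -4], [-2, 8, 9]]

[[1, 6, 2], [3, 2, -4], [-2, 8, 9]]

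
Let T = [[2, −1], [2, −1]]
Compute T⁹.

T² = T (a projection; rank 1, trace 1), so T⁹ = T.

[[2, −1], [2, −1]]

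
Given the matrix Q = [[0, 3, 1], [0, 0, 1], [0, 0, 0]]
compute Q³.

[[0, 0, 0], [0, 0, 0], [0, 0, 0]]

Q is strictly triangular, hence nilpotent: Q³ = 0, so Q³ = 0.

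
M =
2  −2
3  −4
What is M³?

M² = [[−2, 4], [−6, 10]]
M³ = [[8, −12], [18, −28]]

[[8, −12], [18, −28]]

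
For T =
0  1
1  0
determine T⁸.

[[1, 0], [0, 1]]

T² = I (check: tr T = 0 and det T = −1), so T⁸ = I since 8 is even.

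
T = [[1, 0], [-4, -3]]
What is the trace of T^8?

6562

tr T = -2 and det T = -3, so the characteristic polynomial is λ² − (-2)λ + (-3) with roots -3 and 1.
Eigenvectors give P = [[0, -1], [1, 1]] with P⁻¹ = [[1, 1], [-1, 0]], and T = P·diag(-3, 1)·P⁻¹.
Then T^8 = P·diag(6561, 1)·P⁻¹ = [[0, -1], [6561, 1]] · [[1, 1], [-1, 0]] = [[1, 0], [6560, 6561]].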